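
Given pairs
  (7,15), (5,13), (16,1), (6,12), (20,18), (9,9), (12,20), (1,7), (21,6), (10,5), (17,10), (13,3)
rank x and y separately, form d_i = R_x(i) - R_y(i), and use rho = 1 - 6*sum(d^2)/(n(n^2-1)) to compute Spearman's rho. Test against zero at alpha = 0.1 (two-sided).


Step 1: Rank x and y separately (midranks; no ties here).
rank(x): 7->4, 5->2, 16->9, 6->3, 20->11, 9->5, 12->7, 1->1, 21->12, 10->6, 17->10, 13->8
rank(y): 15->10, 13->9, 1->1, 12->8, 18->11, 9->6, 20->12, 7->5, 6->4, 5->3, 10->7, 3->2
Step 2: d_i = R_x(i) - R_y(i); compute d_i^2.
  (4-10)^2=36, (2-9)^2=49, (9-1)^2=64, (3-8)^2=25, (11-11)^2=0, (5-6)^2=1, (7-12)^2=25, (1-5)^2=16, (12-4)^2=64, (6-3)^2=9, (10-7)^2=9, (8-2)^2=36
sum(d^2) = 334.
Step 3: rho = 1 - 6*334 / (12*(12^2 - 1)) = 1 - 2004/1716 = -0.167832.
Step 4: Under H0, t = rho * sqrt((n-2)/(1-rho^2)) = -0.5384 ~ t(10).
Step 5: Two-sided p-value from the t-distribution with 10 df = 0.602099.
Step 6: alpha = 0.1. fail to reject H0.

rho = -0.1678, p = 0.602099, fail to reject H0 at alpha = 0.1.


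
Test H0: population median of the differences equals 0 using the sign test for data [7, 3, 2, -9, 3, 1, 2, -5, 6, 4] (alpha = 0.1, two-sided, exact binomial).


Step 1: Discard zero differences. Original n = 10; n_eff = number of nonzero differences = 10.
Nonzero differences (with sign): +7, +3, +2, -9, +3, +1, +2, -5, +6, +4
Step 2: Count signs: positive = 8, negative = 2.
Step 3: Under H0: P(positive) = 0.5, so the number of positives S ~ Bin(10, 0.5).
Step 4: Two-sided exact p-value = sum of Bin(10,0.5) probabilities at or below the observed probability = 0.109375.
Step 5: alpha = 0.1. fail to reject H0.

n_eff = 10, pos = 8, neg = 2, p = 0.109375, fail to reject H0.


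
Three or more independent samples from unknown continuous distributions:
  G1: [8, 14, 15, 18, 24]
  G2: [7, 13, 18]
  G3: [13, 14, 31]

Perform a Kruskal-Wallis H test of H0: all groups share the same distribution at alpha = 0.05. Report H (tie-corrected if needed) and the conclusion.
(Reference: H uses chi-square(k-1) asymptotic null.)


Step 1: Combine all N = 11 observations and assign midranks.
sorted (value, group, rank): (7,G2,1), (8,G1,2), (13,G2,3.5), (13,G3,3.5), (14,G1,5.5), (14,G3,5.5), (15,G1,7), (18,G1,8.5), (18,G2,8.5), (24,G1,10), (31,G3,11)
Step 2: Sum ranks within each group.
R_1 = 33 (n_1 = 5)
R_2 = 13 (n_2 = 3)
R_3 = 20 (n_3 = 3)
Step 3: H = 12/(N(N+1)) * sum(R_i^2/n_i) - 3(N+1)
     = 12/(11*12) * (33^2/5 + 13^2/3 + 20^2/3) - 3*12
     = 0.090909 * 407.467 - 36
     = 1.042424.
Step 4: Ties present; correction factor C = 1 - 18/(11^3 - 11) = 0.986364. Corrected H = 1.042424 / 0.986364 = 1.056836.
Step 5: Under H0, H ~ chi^2(2); p-value = 0.589537.
Step 6: alpha = 0.05. fail to reject H0.

H = 1.0568, df = 2, p = 0.589537, fail to reject H0.


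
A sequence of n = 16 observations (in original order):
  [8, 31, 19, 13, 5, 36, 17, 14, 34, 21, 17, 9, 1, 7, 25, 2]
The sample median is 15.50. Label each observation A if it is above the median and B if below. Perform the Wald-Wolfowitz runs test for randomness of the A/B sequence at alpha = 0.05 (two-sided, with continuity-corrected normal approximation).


Step 1: Compute median = 15.50; label A = above, B = below.
Labels in order: BAABBAABAAABBBAB  (n_A = 8, n_B = 8)
Step 2: Count runs R = 9.
Step 3: Under H0 (random ordering), E[R] = 2*n_A*n_B/(n_A+n_B) + 1 = 2*8*8/16 + 1 = 9.0000.
        Var[R] = 2*n_A*n_B*(2*n_A*n_B - n_A - n_B) / ((n_A+n_B)^2 * (n_A+n_B-1)) = 14336/3840 = 3.7333.
        SD[R] = 1.9322.
Step 4: R = E[R], so z = 0 with no continuity correction.
Step 5: Two-sided p-value via normal approximation = 2*(1 - Phi(|z|)) = 1.000000.
Step 6: alpha = 0.05. fail to reject H0.

R = 9, z = 0.0000, p = 1.000000, fail to reject H0.


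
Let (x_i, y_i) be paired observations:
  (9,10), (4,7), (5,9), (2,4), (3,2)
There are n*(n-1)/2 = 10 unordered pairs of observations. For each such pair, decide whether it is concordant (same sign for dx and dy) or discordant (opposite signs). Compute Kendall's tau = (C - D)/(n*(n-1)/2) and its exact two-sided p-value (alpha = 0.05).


Step 1: Enumerate the 10 unordered pairs (i,j) with i<j and classify each by sign(x_j-x_i) * sign(y_j-y_i).
  (1,2):dx=-5,dy=-3->C; (1,3):dx=-4,dy=-1->C; (1,4):dx=-7,dy=-6->C; (1,5):dx=-6,dy=-8->C
  (2,3):dx=+1,dy=+2->C; (2,4):dx=-2,dy=-3->C; (2,5):dx=-1,dy=-5->C; (3,4):dx=-3,dy=-5->C
  (3,5):dx=-2,dy=-7->C; (4,5):dx=+1,dy=-2->D
Step 2: C = 9, D = 1, total pairs = 10.
Step 3: tau = (C - D)/(n(n-1)/2) = (9 - 1)/10 = 0.800000.
Step 4: Exact two-sided p-value (enumerate n! = 120 permutations of y under H0): p = 0.083333.
Step 5: alpha = 0.05. fail to reject H0.

tau_b = 0.8000 (C=9, D=1), p = 0.083333, fail to reject H0.


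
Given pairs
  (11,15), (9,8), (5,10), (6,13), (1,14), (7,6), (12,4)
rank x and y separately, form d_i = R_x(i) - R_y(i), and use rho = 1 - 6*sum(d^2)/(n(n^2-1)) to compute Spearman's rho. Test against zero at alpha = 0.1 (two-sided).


Step 1: Rank x and y separately (midranks; no ties here).
rank(x): 11->6, 9->5, 5->2, 6->3, 1->1, 7->4, 12->7
rank(y): 15->7, 8->3, 10->4, 13->5, 14->6, 6->2, 4->1
Step 2: d_i = R_x(i) - R_y(i); compute d_i^2.
  (6-7)^2=1, (5-3)^2=4, (2-4)^2=4, (3-5)^2=4, (1-6)^2=25, (4-2)^2=4, (7-1)^2=36
sum(d^2) = 78.
Step 3: rho = 1 - 6*78 / (7*(7^2 - 1)) = 1 - 468/336 = -0.392857.
Step 4: Under H0, t = rho * sqrt((n-2)/(1-rho^2)) = -0.9553 ~ t(5).
Step 5: Two-sided p-value from the t-distribution with 5 df = 0.383317.
Step 6: alpha = 0.1. fail to reject H0.

rho = -0.3929, p = 0.383317, fail to reject H0 at alpha = 0.1.


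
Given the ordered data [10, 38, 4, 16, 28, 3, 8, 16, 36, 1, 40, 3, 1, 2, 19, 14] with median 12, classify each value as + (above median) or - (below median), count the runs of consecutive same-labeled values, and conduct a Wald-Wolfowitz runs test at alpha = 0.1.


Step 1: Compute median = 12; label A = above, B = below.
Labels in order: BABAABBAABABBBAA  (n_A = 8, n_B = 8)
Step 2: Count runs R = 10.
Step 3: Under H0 (random ordering), E[R] = 2*n_A*n_B/(n_A+n_B) + 1 = 2*8*8/16 + 1 = 9.0000.
        Var[R] = 2*n_A*n_B*(2*n_A*n_B - n_A - n_B) / ((n_A+n_B)^2 * (n_A+n_B-1)) = 14336/3840 = 3.7333.
        SD[R] = 1.9322.
Step 4: Continuity-corrected z = (R - 0.5 - E[R]) / SD[R] = (10 - 0.5 - 9.0000) / 1.9322 = 0.2588.
Step 5: Two-sided p-value via normal approximation = 2*(1 - Phi(|z|)) = 0.795809.
Step 6: alpha = 0.1. fail to reject H0.

R = 10, z = 0.2588, p = 0.795809, fail to reject H0.


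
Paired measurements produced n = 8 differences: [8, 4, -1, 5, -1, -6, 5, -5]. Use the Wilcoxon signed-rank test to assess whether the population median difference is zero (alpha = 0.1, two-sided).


Step 1: Drop any zero differences (none here) and take |d_i|.
|d| = [8, 4, 1, 5, 1, 6, 5, 5]
Step 2: Midrank |d_i| (ties get averaged ranks).
ranks: |8|->8, |4|->3, |1|->1.5, |5|->5, |1|->1.5, |6|->7, |5|->5, |5|->5
Step 3: Attach original signs; sum ranks with positive sign and with negative sign.
W+ = 8 + 3 + 5 + 5 = 21
W- = 1.5 + 1.5 + 7 + 5 = 15
(Check: W+ + W- = 36 should equal n(n+1)/2 = 36.)
Step 4: Test statistic W = min(W+, W-) = 15.
Step 5: Ties in |d|, so use the tie-corrected normal approximation.
        E[W] = n(n+1)/4 = 8*9/4 = 18.
        Tie groups: |d|=1 (t=2), |d|=5 (t=3); sum(t^3 - t) = 30.
        Var[W] = n(n+1)(2n+1)/24 - sum(t^3-t)/48 = 1224/24 - 30/48 = 50.375.
        z = (W - E[W]) / sqrt(Var[W]) = (15 - 18) / 7.0975 = -0.4227.
        Two-sided p = 2*Phi(z) = 0.672527.
Step 6: alpha = 0.1. fail to reject H0.

W+ = 21, W- = 15, W = min = 15, p = 0.672527, fail to reject H0.


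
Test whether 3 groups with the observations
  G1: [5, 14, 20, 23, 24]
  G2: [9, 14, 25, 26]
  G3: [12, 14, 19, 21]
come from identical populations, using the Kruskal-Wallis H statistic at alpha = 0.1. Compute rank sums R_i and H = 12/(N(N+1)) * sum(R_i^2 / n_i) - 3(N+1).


Step 1: Combine all N = 13 observations and assign midranks.
sorted (value, group, rank): (5,G1,1), (9,G2,2), (12,G3,3), (14,G1,5), (14,G2,5), (14,G3,5), (19,G3,7), (20,G1,8), (21,G3,9), (23,G1,10), (24,G1,11), (25,G2,12), (26,G2,13)
Step 2: Sum ranks within each group.
R_1 = 35 (n_1 = 5)
R_2 = 32 (n_2 = 4)
R_3 = 24 (n_3 = 4)
Step 3: H = 12/(N(N+1)) * sum(R_i^2/n_i) - 3(N+1)
     = 12/(13*14) * (35^2/5 + 32^2/4 + 24^2/4) - 3*14
     = 0.065934 * 645 - 42
     = 0.527473.
Step 4: Ties present; correction factor C = 1 - 24/(13^3 - 13) = 0.989011. Corrected H = 0.527473 / 0.989011 = 0.533333.
Step 5: Under H0, H ~ chi^2(2); p-value = 0.765928.
Step 6: alpha = 0.1. fail to reject H0.

H = 0.5333, df = 2, p = 0.765928, fail to reject H0.


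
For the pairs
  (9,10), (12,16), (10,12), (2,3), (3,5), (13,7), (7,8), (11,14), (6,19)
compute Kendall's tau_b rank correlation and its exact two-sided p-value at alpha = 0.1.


Step 1: Enumerate the 36 unordered pairs (i,j) with i<j and classify each by sign(x_j-x_i) * sign(y_j-y_i).
  (1,2):dx=+3,dy=+6->C; (1,3):dx=+1,dy=+2->C; (1,4):dx=-7,dy=-7->C; (1,5):dx=-6,dy=-5->C
  (1,6):dx=+4,dy=-3->D; (1,7):dx=-2,dy=-2->C; (1,8):dx=+2,dy=+4->C; (1,9):dx=-3,dy=+9->D
  (2,3):dx=-2,dy=-4->C; (2,4):dx=-10,dy=-13->C; (2,5):dx=-9,dy=-11->C; (2,6):dx=+1,dy=-9->D
  (2,7):dx=-5,dy=-8->C; (2,8):dx=-1,dy=-2->C; (2,9):dx=-6,dy=+3->D; (3,4):dx=-8,dy=-9->C
  (3,5):dx=-7,dy=-7->C; (3,6):dx=+3,dy=-5->D; (3,7):dx=-3,dy=-4->C; (3,8):dx=+1,dy=+2->C
  (3,9):dx=-4,dy=+7->D; (4,5):dx=+1,dy=+2->C; (4,6):dx=+11,dy=+4->C; (4,7):dx=+5,dy=+5->C
  (4,8):dx=+9,dy=+11->C; (4,9):dx=+4,dy=+16->C; (5,6):dx=+10,dy=+2->C; (5,7):dx=+4,dy=+3->C
  (5,8):dx=+8,dy=+9->C; (5,9):dx=+3,dy=+14->C; (6,7):dx=-6,dy=+1->D; (6,8):dx=-2,dy=+7->D
  (6,9):dx=-7,dy=+12->D; (7,8):dx=+4,dy=+6->C; (7,9):dx=-1,dy=+11->D; (8,9):dx=-5,dy=+5->D
Step 2: C = 25, D = 11, total pairs = 36.
Step 3: tau = (C - D)/(n(n-1)/2) = (25 - 11)/36 = 0.388889.
Step 4: Exact two-sided p-value (enumerate n! = 362880 permutations of y under H0): p = 0.180181.
Step 5: alpha = 0.1. fail to reject H0.

tau_b = 0.3889 (C=25, D=11), p = 0.180181, fail to reject H0.


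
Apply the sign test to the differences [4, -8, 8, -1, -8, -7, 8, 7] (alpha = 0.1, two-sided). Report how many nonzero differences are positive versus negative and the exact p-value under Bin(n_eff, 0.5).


Step 1: Discard zero differences. Original n = 8; n_eff = number of nonzero differences = 8.
Nonzero differences (with sign): +4, -8, +8, -1, -8, -7, +8, +7
Step 2: Count signs: positive = 4, negative = 4.
Step 3: Under H0: P(positive) = 0.5, so the number of positives S ~ Bin(8, 0.5).
Step 4: Two-sided exact p-value = sum of Bin(8,0.5) probabilities at or below the observed probability = 1.000000.
Step 5: alpha = 0.1. fail to reject H0.

n_eff = 8, pos = 4, neg = 4, p = 1.000000, fail to reject H0.


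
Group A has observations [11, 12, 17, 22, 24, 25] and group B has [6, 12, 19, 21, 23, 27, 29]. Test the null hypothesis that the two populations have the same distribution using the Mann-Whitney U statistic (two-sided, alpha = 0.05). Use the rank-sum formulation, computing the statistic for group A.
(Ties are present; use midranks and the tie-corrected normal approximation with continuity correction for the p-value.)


Step 1: Combine and sort all 13 observations; assign midranks.
sorted (value, group): (6,Y), (11,X), (12,X), (12,Y), (17,X), (19,Y), (21,Y), (22,X), (23,Y), (24,X), (25,X), (27,Y), (29,Y)
ranks: 6->1, 11->2, 12->3.5, 12->3.5, 17->5, 19->6, 21->7, 22->8, 23->9, 24->10, 25->11, 27->12, 29->13
Step 2: Rank sum for X: R1 = 2 + 3.5 + 5 + 8 + 10 + 11 = 39.5.
Step 3: U_X = R1 - n1(n1+1)/2 = 39.5 - 6*7/2 = 39.5 - 21 = 18.5.
       U_Y = n1*n2 - U_X = 42 - 18.5 = 23.5.
Step 4: Ties are present, so use the tie-corrected normal approximation (with continuity correction) for the p-value.
Step 5: p-value = 0.774796; compare to alpha = 0.05. fail to reject H0.

U_X = 18.5, p = 0.774796, fail to reject H0 at alpha = 0.05.


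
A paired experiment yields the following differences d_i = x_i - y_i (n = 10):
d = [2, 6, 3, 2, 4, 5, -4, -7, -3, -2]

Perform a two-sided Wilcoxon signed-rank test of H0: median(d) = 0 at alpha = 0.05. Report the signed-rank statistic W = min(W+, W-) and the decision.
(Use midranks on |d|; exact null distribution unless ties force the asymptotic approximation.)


Step 1: Drop any zero differences (none here) and take |d_i|.
|d| = [2, 6, 3, 2, 4, 5, 4, 7, 3, 2]
Step 2: Midrank |d_i| (ties get averaged ranks).
ranks: |2|->2, |6|->9, |3|->4.5, |2|->2, |4|->6.5, |5|->8, |4|->6.5, |7|->10, |3|->4.5, |2|->2
Step 3: Attach original signs; sum ranks with positive sign and with negative sign.
W+ = 2 + 9 + 4.5 + 2 + 6.5 + 8 = 32
W- = 6.5 + 10 + 4.5 + 2 = 23
(Check: W+ + W- = 55 should equal n(n+1)/2 = 55.)
Step 4: Test statistic W = min(W+, W-) = 23.
Step 5: Ties in |d|, so use the tie-corrected normal approximation.
        E[W] = n(n+1)/4 = 10*11/4 = 27.5.
        Tie groups: |d|=2 (t=3), |d|=3 (t=2), |d|=4 (t=2); sum(t^3 - t) = 36.
        Var[W] = n(n+1)(2n+1)/24 - sum(t^3-t)/48 = 2310/24 - 36/48 = 95.5.
        z = (W - E[W]) / sqrt(Var[W]) = (23 - 27.5) / 9.7724 = -0.4605.
        Two-sided p = 2*Phi(z) = 0.645172.
Step 6: alpha = 0.05. fail to reject H0.

W+ = 32, W- = 23, W = min = 23, p = 0.645172, fail to reject H0.


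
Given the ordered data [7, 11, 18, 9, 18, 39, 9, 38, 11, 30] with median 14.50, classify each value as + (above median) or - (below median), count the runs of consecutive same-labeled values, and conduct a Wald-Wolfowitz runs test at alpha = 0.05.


Step 1: Compute median = 14.50; label A = above, B = below.
Labels in order: BBABAABABA  (n_A = 5, n_B = 5)
Step 2: Count runs R = 8.
Step 3: Under H0 (random ordering), E[R] = 2*n_A*n_B/(n_A+n_B) + 1 = 2*5*5/10 + 1 = 6.0000.
        Var[R] = 2*n_A*n_B*(2*n_A*n_B - n_A - n_B) / ((n_A+n_B)^2 * (n_A+n_B-1)) = 2000/900 = 2.2222.
        SD[R] = 1.4907.
Step 4: Continuity-corrected z = (R - 0.5 - E[R]) / SD[R] = (8 - 0.5 - 6.0000) / 1.4907 = 1.0062.
Step 5: Two-sided p-value via normal approximation = 2*(1 - Phi(|z|)) = 0.314305.
Step 6: alpha = 0.05. fail to reject H0.

R = 8, z = 1.0062, p = 0.314305, fail to reject H0.


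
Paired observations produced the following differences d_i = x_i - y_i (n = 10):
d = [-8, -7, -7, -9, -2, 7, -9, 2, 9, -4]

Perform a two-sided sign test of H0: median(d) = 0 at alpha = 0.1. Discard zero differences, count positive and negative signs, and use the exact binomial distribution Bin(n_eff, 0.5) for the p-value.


Step 1: Discard zero differences. Original n = 10; n_eff = number of nonzero differences = 10.
Nonzero differences (with sign): -8, -7, -7, -9, -2, +7, -9, +2, +9, -4
Step 2: Count signs: positive = 3, negative = 7.
Step 3: Under H0: P(positive) = 0.5, so the number of positives S ~ Bin(10, 0.5).
Step 4: Two-sided exact p-value = sum of Bin(10,0.5) probabilities at or below the observed probability = 0.343750.
Step 5: alpha = 0.1. fail to reject H0.

n_eff = 10, pos = 3, neg = 7, p = 0.343750, fail to reject H0.


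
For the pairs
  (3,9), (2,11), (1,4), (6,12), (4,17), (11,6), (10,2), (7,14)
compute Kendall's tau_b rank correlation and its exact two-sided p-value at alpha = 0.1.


Step 1: Enumerate the 28 unordered pairs (i,j) with i<j and classify each by sign(x_j-x_i) * sign(y_j-y_i).
  (1,2):dx=-1,dy=+2->D; (1,3):dx=-2,dy=-5->C; (1,4):dx=+3,dy=+3->C; (1,5):dx=+1,dy=+8->C
  (1,6):dx=+8,dy=-3->D; (1,7):dx=+7,dy=-7->D; (1,8):dx=+4,dy=+5->C; (2,3):dx=-1,dy=-7->C
  (2,4):dx=+4,dy=+1->C; (2,5):dx=+2,dy=+6->C; (2,6):dx=+9,dy=-5->D; (2,7):dx=+8,dy=-9->D
  (2,8):dx=+5,dy=+3->C; (3,4):dx=+5,dy=+8->C; (3,5):dx=+3,dy=+13->C; (3,6):dx=+10,dy=+2->C
  (3,7):dx=+9,dy=-2->D; (3,8):dx=+6,dy=+10->C; (4,5):dx=-2,dy=+5->D; (4,6):dx=+5,dy=-6->D
  (4,7):dx=+4,dy=-10->D; (4,8):dx=+1,dy=+2->C; (5,6):dx=+7,dy=-11->D; (5,7):dx=+6,dy=-15->D
  (5,8):dx=+3,dy=-3->D; (6,7):dx=-1,dy=-4->C; (6,8):dx=-4,dy=+8->D; (7,8):dx=-3,dy=+12->D
Step 2: C = 14, D = 14, total pairs = 28.
Step 3: tau = (C - D)/(n(n-1)/2) = (14 - 14)/28 = 0.000000.
Step 4: Exact two-sided p-value (enumerate n! = 40320 permutations of y under H0): p = 1.000000.
Step 5: alpha = 0.1. fail to reject H0.

tau_b = 0.0000 (C=14, D=14), p = 1.000000, fail to reject H0.


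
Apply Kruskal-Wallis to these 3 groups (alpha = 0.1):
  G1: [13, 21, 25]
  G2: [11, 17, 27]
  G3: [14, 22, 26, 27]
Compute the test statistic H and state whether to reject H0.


Step 1: Combine all N = 10 observations and assign midranks.
sorted (value, group, rank): (11,G2,1), (13,G1,2), (14,G3,3), (17,G2,4), (21,G1,5), (22,G3,6), (25,G1,7), (26,G3,8), (27,G2,9.5), (27,G3,9.5)
Step 2: Sum ranks within each group.
R_1 = 14 (n_1 = 3)
R_2 = 14.5 (n_2 = 3)
R_3 = 26.5 (n_3 = 4)
Step 3: H = 12/(N(N+1)) * sum(R_i^2/n_i) - 3(N+1)
     = 12/(10*11) * (14^2/3 + 14.5^2/3 + 26.5^2/4) - 3*11
     = 0.109091 * 310.979 - 33
     = 0.925000.
Step 4: Ties present; correction factor C = 1 - 6/(10^3 - 10) = 0.993939. Corrected H = 0.925000 / 0.993939 = 0.930640.
Step 5: Under H0, H ~ chi^2(2); p-value = 0.627934.
Step 6: alpha = 0.1. fail to reject H0.

H = 0.9306, df = 2, p = 0.627934, fail to reject H0.


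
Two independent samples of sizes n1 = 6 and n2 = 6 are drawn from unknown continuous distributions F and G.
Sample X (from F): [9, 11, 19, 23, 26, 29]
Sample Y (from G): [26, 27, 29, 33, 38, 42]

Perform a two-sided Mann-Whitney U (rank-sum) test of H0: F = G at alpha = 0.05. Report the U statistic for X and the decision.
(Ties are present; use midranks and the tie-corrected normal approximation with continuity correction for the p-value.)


Step 1: Combine and sort all 12 observations; assign midranks.
sorted (value, group): (9,X), (11,X), (19,X), (23,X), (26,X), (26,Y), (27,Y), (29,X), (29,Y), (33,Y), (38,Y), (42,Y)
ranks: 9->1, 11->2, 19->3, 23->4, 26->5.5, 26->5.5, 27->7, 29->8.5, 29->8.5, 33->10, 38->11, 42->12
Step 2: Rank sum for X: R1 = 1 + 2 + 3 + 4 + 5.5 + 8.5 = 24.
Step 3: U_X = R1 - n1(n1+1)/2 = 24 - 6*7/2 = 24 - 21 = 3.
       U_Y = n1*n2 - U_X = 36 - 3 = 33.
Step 4: Ties are present, so use the tie-corrected normal approximation (with continuity correction) for the p-value.
Step 5: p-value = 0.019805; compare to alpha = 0.05. reject H0.

U_X = 3, p = 0.019805, reject H0 at alpha = 0.05.


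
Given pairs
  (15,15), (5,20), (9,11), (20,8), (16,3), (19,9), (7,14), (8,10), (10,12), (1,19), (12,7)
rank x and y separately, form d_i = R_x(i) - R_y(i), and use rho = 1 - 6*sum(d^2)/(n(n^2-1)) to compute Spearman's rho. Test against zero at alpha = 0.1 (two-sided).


Step 1: Rank x and y separately (midranks; no ties here).
rank(x): 15->8, 5->2, 9->5, 20->11, 16->9, 19->10, 7->3, 8->4, 10->6, 1->1, 12->7
rank(y): 15->9, 20->11, 11->6, 8->3, 3->1, 9->4, 14->8, 10->5, 12->7, 19->10, 7->2
Step 2: d_i = R_x(i) - R_y(i); compute d_i^2.
  (8-9)^2=1, (2-11)^2=81, (5-6)^2=1, (11-3)^2=64, (9-1)^2=64, (10-4)^2=36, (3-8)^2=25, (4-5)^2=1, (6-7)^2=1, (1-10)^2=81, (7-2)^2=25
sum(d^2) = 380.
Step 3: rho = 1 - 6*380 / (11*(11^2 - 1)) = 1 - 2280/1320 = -0.727273.
Step 4: Under H0, t = rho * sqrt((n-2)/(1-rho^2)) = -3.1789 ~ t(9).
Step 5: Two-sided p-value from the t-distribution with 9 df = 0.011205.
Step 6: alpha = 0.1. reject H0.

rho = -0.7273, p = 0.011205, reject H0 at alpha = 0.1.


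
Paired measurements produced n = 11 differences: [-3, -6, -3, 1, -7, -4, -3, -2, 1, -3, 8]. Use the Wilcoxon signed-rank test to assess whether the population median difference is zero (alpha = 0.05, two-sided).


Step 1: Drop any zero differences (none here) and take |d_i|.
|d| = [3, 6, 3, 1, 7, 4, 3, 2, 1, 3, 8]
Step 2: Midrank |d_i| (ties get averaged ranks).
ranks: |3|->5.5, |6|->9, |3|->5.5, |1|->1.5, |7|->10, |4|->8, |3|->5.5, |2|->3, |1|->1.5, |3|->5.5, |8|->11
Step 3: Attach original signs; sum ranks with positive sign and with negative sign.
W+ = 1.5 + 1.5 + 11 = 14
W- = 5.5 + 9 + 5.5 + 10 + 8 + 5.5 + 3 + 5.5 = 52
(Check: W+ + W- = 66 should equal n(n+1)/2 = 66.)
Step 4: Test statistic W = min(W+, W-) = 14.
Step 5: Ties in |d|, so use the tie-corrected normal approximation.
        E[W] = n(n+1)/4 = 11*12/4 = 33.
        Tie groups: |d|=1 (t=2), |d|=3 (t=4); sum(t^3 - t) = 66.
        Var[W] = n(n+1)(2n+1)/24 - sum(t^3-t)/48 = 3036/24 - 66/48 = 125.125.
        z = (W - E[W]) / sqrt(Var[W]) = (14 - 33) / 11.1859 = -1.6986.
        Two-sided p = 2*Phi(z) = 0.089402.
Step 6: alpha = 0.05. fail to reject H0.

W+ = 14, W- = 52, W = min = 14, p = 0.089402, fail to reject H0.


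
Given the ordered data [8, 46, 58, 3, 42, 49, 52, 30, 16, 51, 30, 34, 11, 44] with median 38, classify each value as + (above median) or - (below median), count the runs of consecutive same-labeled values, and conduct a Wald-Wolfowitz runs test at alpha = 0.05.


Step 1: Compute median = 38; label A = above, B = below.
Labels in order: BAABAAABBABBBA  (n_A = 7, n_B = 7)
Step 2: Count runs R = 8.
Step 3: Under H0 (random ordering), E[R] = 2*n_A*n_B/(n_A+n_B) + 1 = 2*7*7/14 + 1 = 8.0000.
        Var[R] = 2*n_A*n_B*(2*n_A*n_B - n_A - n_B) / ((n_A+n_B)^2 * (n_A+n_B-1)) = 8232/2548 = 3.2308.
        SD[R] = 1.7974.
Step 4: R = E[R], so z = 0 with no continuity correction.
Step 5: Two-sided p-value via normal approximation = 2*(1 - Phi(|z|)) = 1.000000.
Step 6: alpha = 0.05. fail to reject H0.

R = 8, z = 0.0000, p = 1.000000, fail to reject H0.


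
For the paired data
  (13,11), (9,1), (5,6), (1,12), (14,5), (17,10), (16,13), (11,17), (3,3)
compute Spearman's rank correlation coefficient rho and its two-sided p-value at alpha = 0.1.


Step 1: Rank x and y separately (midranks; no ties here).
rank(x): 13->6, 9->4, 5->3, 1->1, 14->7, 17->9, 16->8, 11->5, 3->2
rank(y): 11->6, 1->1, 6->4, 12->7, 5->3, 10->5, 13->8, 17->9, 3->2
Step 2: d_i = R_x(i) - R_y(i); compute d_i^2.
  (6-6)^2=0, (4-1)^2=9, (3-4)^2=1, (1-7)^2=36, (7-3)^2=16, (9-5)^2=16, (8-8)^2=0, (5-9)^2=16, (2-2)^2=0
sum(d^2) = 94.
Step 3: rho = 1 - 6*94 / (9*(9^2 - 1)) = 1 - 564/720 = 0.216667.
Step 4: Under H0, t = rho * sqrt((n-2)/(1-rho^2)) = 0.5872 ~ t(7).
Step 5: Two-sided p-value from the t-distribution with 7 df = 0.575515.
Step 6: alpha = 0.1. fail to reject H0.

rho = 0.2167, p = 0.575515, fail to reject H0 at alpha = 0.1.


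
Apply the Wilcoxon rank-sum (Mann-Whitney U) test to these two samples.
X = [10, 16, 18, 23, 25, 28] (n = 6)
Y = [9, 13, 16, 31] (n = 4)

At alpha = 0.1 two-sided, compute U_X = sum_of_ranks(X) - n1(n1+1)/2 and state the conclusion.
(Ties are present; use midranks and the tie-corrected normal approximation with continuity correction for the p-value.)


Step 1: Combine and sort all 10 observations; assign midranks.
sorted (value, group): (9,Y), (10,X), (13,Y), (16,X), (16,Y), (18,X), (23,X), (25,X), (28,X), (31,Y)
ranks: 9->1, 10->2, 13->3, 16->4.5, 16->4.5, 18->6, 23->7, 25->8, 28->9, 31->10
Step 2: Rank sum for X: R1 = 2 + 4.5 + 6 + 7 + 8 + 9 = 36.5.
Step 3: U_X = R1 - n1(n1+1)/2 = 36.5 - 6*7/2 = 36.5 - 21 = 15.5.
       U_Y = n1*n2 - U_X = 24 - 15.5 = 8.5.
Step 4: Ties are present, so use the tie-corrected normal approximation (with continuity correction) for the p-value.
Step 5: p-value = 0.521166; compare to alpha = 0.1. fail to reject H0.

U_X = 15.5, p = 0.521166, fail to reject H0 at alpha = 0.1.


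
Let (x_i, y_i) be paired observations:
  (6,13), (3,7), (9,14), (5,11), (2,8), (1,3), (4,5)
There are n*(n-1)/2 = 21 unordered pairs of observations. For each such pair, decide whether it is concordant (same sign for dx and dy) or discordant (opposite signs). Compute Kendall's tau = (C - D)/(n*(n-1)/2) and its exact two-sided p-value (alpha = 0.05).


Step 1: Enumerate the 21 unordered pairs (i,j) with i<j and classify each by sign(x_j-x_i) * sign(y_j-y_i).
  (1,2):dx=-3,dy=-6->C; (1,3):dx=+3,dy=+1->C; (1,4):dx=-1,dy=-2->C; (1,5):dx=-4,dy=-5->C
  (1,6):dx=-5,dy=-10->C; (1,7):dx=-2,dy=-8->C; (2,3):dx=+6,dy=+7->C; (2,4):dx=+2,dy=+4->C
  (2,5):dx=-1,dy=+1->D; (2,6):dx=-2,dy=-4->C; (2,7):dx=+1,dy=-2->D; (3,4):dx=-4,dy=-3->C
  (3,5):dx=-7,dy=-6->C; (3,6):dx=-8,dy=-11->C; (3,7):dx=-5,dy=-9->C; (4,5):dx=-3,dy=-3->C
  (4,6):dx=-4,dy=-8->C; (4,7):dx=-1,dy=-6->C; (5,6):dx=-1,dy=-5->C; (5,7):dx=+2,dy=-3->D
  (6,7):dx=+3,dy=+2->C
Step 2: C = 18, D = 3, total pairs = 21.
Step 3: tau = (C - D)/(n(n-1)/2) = (18 - 3)/21 = 0.714286.
Step 4: Exact two-sided p-value (enumerate n! = 5040 permutations of y under H0): p = 0.030159.
Step 5: alpha = 0.05. reject H0.

tau_b = 0.7143 (C=18, D=3), p = 0.030159, reject H0.


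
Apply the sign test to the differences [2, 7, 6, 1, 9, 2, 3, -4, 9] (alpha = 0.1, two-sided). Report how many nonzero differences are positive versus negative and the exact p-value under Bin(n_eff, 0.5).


Step 1: Discard zero differences. Original n = 9; n_eff = number of nonzero differences = 9.
Nonzero differences (with sign): +2, +7, +6, +1, +9, +2, +3, -4, +9
Step 2: Count signs: positive = 8, negative = 1.
Step 3: Under H0: P(positive) = 0.5, so the number of positives S ~ Bin(9, 0.5).
Step 4: Two-sided exact p-value = sum of Bin(9,0.5) probabilities at or below the observed probability = 0.039062.
Step 5: alpha = 0.1. reject H0.

n_eff = 9, pos = 8, neg = 1, p = 0.039062, reject H0.


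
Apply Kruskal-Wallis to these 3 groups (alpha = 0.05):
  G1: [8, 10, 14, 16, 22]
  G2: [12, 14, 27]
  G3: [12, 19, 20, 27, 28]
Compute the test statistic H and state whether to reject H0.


Step 1: Combine all N = 13 observations and assign midranks.
sorted (value, group, rank): (8,G1,1), (10,G1,2), (12,G2,3.5), (12,G3,3.5), (14,G1,5.5), (14,G2,5.5), (16,G1,7), (19,G3,8), (20,G3,9), (22,G1,10), (27,G2,11.5), (27,G3,11.5), (28,G3,13)
Step 2: Sum ranks within each group.
R_1 = 25.5 (n_1 = 5)
R_2 = 20.5 (n_2 = 3)
R_3 = 45 (n_3 = 5)
Step 3: H = 12/(N(N+1)) * sum(R_i^2/n_i) - 3(N+1)
     = 12/(13*14) * (25.5^2/5 + 20.5^2/3 + 45^2/5) - 3*14
     = 0.065934 * 675.133 - 42
     = 2.514286.
Step 4: Ties present; correction factor C = 1 - 18/(13^3 - 13) = 0.991758. Corrected H = 2.514286 / 0.991758 = 2.535180.
Step 5: Under H0, H ~ chi^2(2); p-value = 0.281509.
Step 6: alpha = 0.05. fail to reject H0.

H = 2.5352, df = 2, p = 0.281509, fail to reject H0.


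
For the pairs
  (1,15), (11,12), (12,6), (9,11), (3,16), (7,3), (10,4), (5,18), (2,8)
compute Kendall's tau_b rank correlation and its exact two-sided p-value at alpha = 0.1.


Step 1: Enumerate the 36 unordered pairs (i,j) with i<j and classify each by sign(x_j-x_i) * sign(y_j-y_i).
  (1,2):dx=+10,dy=-3->D; (1,3):dx=+11,dy=-9->D; (1,4):dx=+8,dy=-4->D; (1,5):dx=+2,dy=+1->C
  (1,6):dx=+6,dy=-12->D; (1,7):dx=+9,dy=-11->D; (1,8):dx=+4,dy=+3->C; (1,9):dx=+1,dy=-7->D
  (2,3):dx=+1,dy=-6->D; (2,4):dx=-2,dy=-1->C; (2,5):dx=-8,dy=+4->D; (2,6):dx=-4,dy=-9->C
  (2,7):dx=-1,dy=-8->C; (2,8):dx=-6,dy=+6->D; (2,9):dx=-9,dy=-4->C; (3,4):dx=-3,dy=+5->D
  (3,5):dx=-9,dy=+10->D; (3,6):dx=-5,dy=-3->C; (3,7):dx=-2,dy=-2->C; (3,8):dx=-7,dy=+12->D
  (3,9):dx=-10,dy=+2->D; (4,5):dx=-6,dy=+5->D; (4,6):dx=-2,dy=-8->C; (4,7):dx=+1,dy=-7->D
  (4,8):dx=-4,dy=+7->D; (4,9):dx=-7,dy=-3->C; (5,6):dx=+4,dy=-13->D; (5,7):dx=+7,dy=-12->D
  (5,8):dx=+2,dy=+2->C; (5,9):dx=-1,dy=-8->C; (6,7):dx=+3,dy=+1->C; (6,8):dx=-2,dy=+15->D
  (6,9):dx=-5,dy=+5->D; (7,8):dx=-5,dy=+14->D; (7,9):dx=-8,dy=+4->D; (8,9):dx=-3,dy=-10->C
Step 2: C = 14, D = 22, total pairs = 36.
Step 3: tau = (C - D)/(n(n-1)/2) = (14 - 22)/36 = -0.222222.
Step 4: Exact two-sided p-value (enumerate n! = 362880 permutations of y under H0): p = 0.476709.
Step 5: alpha = 0.1. fail to reject H0.

tau_b = -0.2222 (C=14, D=22), p = 0.476709, fail to reject H0.


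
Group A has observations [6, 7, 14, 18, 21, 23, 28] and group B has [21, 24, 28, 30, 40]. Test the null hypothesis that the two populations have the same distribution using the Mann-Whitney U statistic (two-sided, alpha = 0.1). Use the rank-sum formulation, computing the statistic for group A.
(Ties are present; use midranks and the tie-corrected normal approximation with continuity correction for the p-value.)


Step 1: Combine and sort all 12 observations; assign midranks.
sorted (value, group): (6,X), (7,X), (14,X), (18,X), (21,X), (21,Y), (23,X), (24,Y), (28,X), (28,Y), (30,Y), (40,Y)
ranks: 6->1, 7->2, 14->3, 18->4, 21->5.5, 21->5.5, 23->7, 24->8, 28->9.5, 28->9.5, 30->11, 40->12
Step 2: Rank sum for X: R1 = 1 + 2 + 3 + 4 + 5.5 + 7 + 9.5 = 32.
Step 3: U_X = R1 - n1(n1+1)/2 = 32 - 7*8/2 = 32 - 28 = 4.
       U_Y = n1*n2 - U_X = 35 - 4 = 31.
Step 4: Ties are present, so use the tie-corrected normal approximation (with continuity correction) for the p-value.
Step 5: p-value = 0.034123; compare to alpha = 0.1. reject H0.

U_X = 4, p = 0.034123, reject H0 at alpha = 0.1.


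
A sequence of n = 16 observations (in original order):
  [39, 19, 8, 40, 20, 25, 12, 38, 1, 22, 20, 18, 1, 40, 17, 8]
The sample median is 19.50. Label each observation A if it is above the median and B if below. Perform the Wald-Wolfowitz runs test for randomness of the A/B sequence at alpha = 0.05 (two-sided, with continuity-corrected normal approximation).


Step 1: Compute median = 19.50; label A = above, B = below.
Labels in order: ABBAAABABAABBABB  (n_A = 8, n_B = 8)
Step 2: Count runs R = 10.
Step 3: Under H0 (random ordering), E[R] = 2*n_A*n_B/(n_A+n_B) + 1 = 2*8*8/16 + 1 = 9.0000.
        Var[R] = 2*n_A*n_B*(2*n_A*n_B - n_A - n_B) / ((n_A+n_B)^2 * (n_A+n_B-1)) = 14336/3840 = 3.7333.
        SD[R] = 1.9322.
Step 4: Continuity-corrected z = (R - 0.5 - E[R]) / SD[R] = (10 - 0.5 - 9.0000) / 1.9322 = 0.2588.
Step 5: Two-sided p-value via normal approximation = 2*(1 - Phi(|z|)) = 0.795809.
Step 6: alpha = 0.05. fail to reject H0.

R = 10, z = 0.2588, p = 0.795809, fail to reject H0.


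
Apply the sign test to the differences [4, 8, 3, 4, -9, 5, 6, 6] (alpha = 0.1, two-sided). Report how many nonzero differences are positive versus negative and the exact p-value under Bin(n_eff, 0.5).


Step 1: Discard zero differences. Original n = 8; n_eff = number of nonzero differences = 8.
Nonzero differences (with sign): +4, +8, +3, +4, -9, +5, +6, +6
Step 2: Count signs: positive = 7, negative = 1.
Step 3: Under H0: P(positive) = 0.5, so the number of positives S ~ Bin(8, 0.5).
Step 4: Two-sided exact p-value = sum of Bin(8,0.5) probabilities at or below the observed probability = 0.070312.
Step 5: alpha = 0.1. reject H0.

n_eff = 8, pos = 7, neg = 1, p = 0.070312, reject H0.


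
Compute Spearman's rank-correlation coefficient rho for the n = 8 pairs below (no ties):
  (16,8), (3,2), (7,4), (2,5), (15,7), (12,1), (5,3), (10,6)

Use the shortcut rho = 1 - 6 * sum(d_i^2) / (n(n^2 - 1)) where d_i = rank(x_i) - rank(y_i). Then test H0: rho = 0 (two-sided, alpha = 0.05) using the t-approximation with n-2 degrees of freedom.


Step 1: Rank x and y separately (midranks; no ties here).
rank(x): 16->8, 3->2, 7->4, 2->1, 15->7, 12->6, 5->3, 10->5
rank(y): 8->8, 2->2, 4->4, 5->5, 7->7, 1->1, 3->3, 6->6
Step 2: d_i = R_x(i) - R_y(i); compute d_i^2.
  (8-8)^2=0, (2-2)^2=0, (4-4)^2=0, (1-5)^2=16, (7-7)^2=0, (6-1)^2=25, (3-3)^2=0, (5-6)^2=1
sum(d^2) = 42.
Step 3: rho = 1 - 6*42 / (8*(8^2 - 1)) = 1 - 252/504 = 0.500000.
Step 4: Under H0, t = rho * sqrt((n-2)/(1-rho^2)) = 1.4142 ~ t(6).
Step 5: Two-sided p-value from the t-distribution with 6 df = 0.207031.
Step 6: alpha = 0.05. fail to reject H0.

rho = 0.5000, p = 0.207031, fail to reject H0 at alpha = 0.05.


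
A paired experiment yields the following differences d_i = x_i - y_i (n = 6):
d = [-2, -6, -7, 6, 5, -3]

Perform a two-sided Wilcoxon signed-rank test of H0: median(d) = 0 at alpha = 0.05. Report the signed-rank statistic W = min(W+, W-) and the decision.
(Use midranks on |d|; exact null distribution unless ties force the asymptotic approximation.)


Step 1: Drop any zero differences (none here) and take |d_i|.
|d| = [2, 6, 7, 6, 5, 3]
Step 2: Midrank |d_i| (ties get averaged ranks).
ranks: |2|->1, |6|->4.5, |7|->6, |6|->4.5, |5|->3, |3|->2
Step 3: Attach original signs; sum ranks with positive sign and with negative sign.
W+ = 4.5 + 3 = 7.5
W- = 1 + 4.5 + 6 + 2 = 13.5
(Check: W+ + W- = 21 should equal n(n+1)/2 = 21.)
Step 4: Test statistic W = min(W+, W-) = 7.5.
Step 5: Ties in |d|, so use the tie-corrected normal approximation.
        E[W] = n(n+1)/4 = 6*7/4 = 10.5.
        Tie groups: |d|=6 (t=2); sum(t^3 - t) = 6.
        Var[W] = n(n+1)(2n+1)/24 - sum(t^3-t)/48 = 546/24 - 6/48 = 22.625.
        z = (W - E[W]) / sqrt(Var[W]) = (7.5 - 10.5) / 4.7566 = -0.6307.
        Two-sided p = 2*Phi(z) = 0.528233.
Step 6: alpha = 0.05. fail to reject H0.

W+ = 7.5, W- = 13.5, W = min = 7.5, p = 0.528233, fail to reject H0.


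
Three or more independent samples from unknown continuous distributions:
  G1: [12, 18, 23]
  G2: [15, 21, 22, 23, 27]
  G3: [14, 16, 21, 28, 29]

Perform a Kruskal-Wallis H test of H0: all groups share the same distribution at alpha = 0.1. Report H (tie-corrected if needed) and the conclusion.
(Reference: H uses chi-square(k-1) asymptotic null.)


Step 1: Combine all N = 13 observations and assign midranks.
sorted (value, group, rank): (12,G1,1), (14,G3,2), (15,G2,3), (16,G3,4), (18,G1,5), (21,G2,6.5), (21,G3,6.5), (22,G2,8), (23,G1,9.5), (23,G2,9.5), (27,G2,11), (28,G3,12), (29,G3,13)
Step 2: Sum ranks within each group.
R_1 = 15.5 (n_1 = 3)
R_2 = 38 (n_2 = 5)
R_3 = 37.5 (n_3 = 5)
Step 3: H = 12/(N(N+1)) * sum(R_i^2/n_i) - 3(N+1)
     = 12/(13*14) * (15.5^2/3 + 38^2/5 + 37.5^2/5) - 3*14
     = 0.065934 * 650.133 - 42
     = 0.865934.
Step 4: Ties present; correction factor C = 1 - 12/(13^3 - 13) = 0.994505. Corrected H = 0.865934 / 0.994505 = 0.870718.
Step 5: Under H0, H ~ chi^2(2); p-value = 0.647032.
Step 6: alpha = 0.1. fail to reject H0.

H = 0.8707, df = 2, p = 0.647032, fail to reject H0.


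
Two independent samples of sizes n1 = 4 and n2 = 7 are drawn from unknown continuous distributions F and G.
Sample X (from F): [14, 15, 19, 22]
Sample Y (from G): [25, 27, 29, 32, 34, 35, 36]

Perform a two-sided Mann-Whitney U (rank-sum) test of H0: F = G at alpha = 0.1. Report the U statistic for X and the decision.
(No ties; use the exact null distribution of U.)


Step 1: Combine and sort all 11 observations; assign midranks.
sorted (value, group): (14,X), (15,X), (19,X), (22,X), (25,Y), (27,Y), (29,Y), (32,Y), (34,Y), (35,Y), (36,Y)
ranks: 14->1, 15->2, 19->3, 22->4, 25->5, 27->6, 29->7, 32->8, 34->9, 35->10, 36->11
Step 2: Rank sum for X: R1 = 1 + 2 + 3 + 4 = 10.
Step 3: U_X = R1 - n1(n1+1)/2 = 10 - 4*5/2 = 10 - 10 = 0.
       U_Y = n1*n2 - U_X = 28 - 0 = 28.
Step 4: No ties, so the exact null distribution of U (based on enumerating the C(11,4) = 330 equally likely rank assignments) gives the two-sided p-value.
Step 5: p-value = 0.006061; compare to alpha = 0.1. reject H0.

U_X = 0, p = 0.006061, reject H0 at alpha = 0.1.


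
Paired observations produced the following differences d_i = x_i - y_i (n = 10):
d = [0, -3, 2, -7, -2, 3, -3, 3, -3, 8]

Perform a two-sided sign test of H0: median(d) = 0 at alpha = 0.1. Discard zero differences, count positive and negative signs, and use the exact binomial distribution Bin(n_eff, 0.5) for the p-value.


Step 1: Discard zero differences. Original n = 10; n_eff = number of nonzero differences = 9.
Nonzero differences (with sign): -3, +2, -7, -2, +3, -3, +3, -3, +8
Step 2: Count signs: positive = 4, negative = 5.
Step 3: Under H0: P(positive) = 0.5, so the number of positives S ~ Bin(9, 0.5).
Step 4: Two-sided exact p-value = sum of Bin(9,0.5) probabilities at or below the observed probability = 1.000000.
Step 5: alpha = 0.1. fail to reject H0.

n_eff = 9, pos = 4, neg = 5, p = 1.000000, fail to reject H0.


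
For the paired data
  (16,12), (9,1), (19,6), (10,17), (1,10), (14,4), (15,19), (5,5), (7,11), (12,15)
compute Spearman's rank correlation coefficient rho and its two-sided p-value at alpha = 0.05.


Step 1: Rank x and y separately (midranks; no ties here).
rank(x): 16->9, 9->4, 19->10, 10->5, 1->1, 14->7, 15->8, 5->2, 7->3, 12->6
rank(y): 12->7, 1->1, 6->4, 17->9, 10->5, 4->2, 19->10, 5->3, 11->6, 15->8
Step 2: d_i = R_x(i) - R_y(i); compute d_i^2.
  (9-7)^2=4, (4-1)^2=9, (10-4)^2=36, (5-9)^2=16, (1-5)^2=16, (7-2)^2=25, (8-10)^2=4, (2-3)^2=1, (3-6)^2=9, (6-8)^2=4
sum(d^2) = 124.
Step 3: rho = 1 - 6*124 / (10*(10^2 - 1)) = 1 - 744/990 = 0.248485.
Step 4: Under H0, t = rho * sqrt((n-2)/(1-rho^2)) = 0.7256 ~ t(8).
Step 5: Two-sided p-value from the t-distribution with 8 df = 0.488776.
Step 6: alpha = 0.05. fail to reject H0.

rho = 0.2485, p = 0.488776, fail to reject H0 at alpha = 0.05.


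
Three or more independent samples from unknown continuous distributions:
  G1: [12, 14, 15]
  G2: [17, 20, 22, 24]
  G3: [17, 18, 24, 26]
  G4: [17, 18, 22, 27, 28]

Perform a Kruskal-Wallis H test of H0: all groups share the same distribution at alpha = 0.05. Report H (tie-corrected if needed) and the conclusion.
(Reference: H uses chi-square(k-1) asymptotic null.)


Step 1: Combine all N = 16 observations and assign midranks.
sorted (value, group, rank): (12,G1,1), (14,G1,2), (15,G1,3), (17,G2,5), (17,G3,5), (17,G4,5), (18,G3,7.5), (18,G4,7.5), (20,G2,9), (22,G2,10.5), (22,G4,10.5), (24,G2,12.5), (24,G3,12.5), (26,G3,14), (27,G4,15), (28,G4,16)
Step 2: Sum ranks within each group.
R_1 = 6 (n_1 = 3)
R_2 = 37 (n_2 = 4)
R_3 = 39 (n_3 = 4)
R_4 = 54 (n_4 = 5)
Step 3: H = 12/(N(N+1)) * sum(R_i^2/n_i) - 3(N+1)
     = 12/(16*17) * (6^2/3 + 37^2/4 + 39^2/4 + 54^2/5) - 3*17
     = 0.044118 * 1317.7 - 51
     = 7.133824.
Step 4: Ties present; correction factor C = 1 - 42/(16^3 - 16) = 0.989706. Corrected H = 7.133824 / 0.989706 = 7.208024.
Step 5: Under H0, H ~ chi^2(3); p-value = 0.065555.
Step 6: alpha = 0.05. fail to reject H0.

H = 7.2080, df = 3, p = 0.065555, fail to reject H0.


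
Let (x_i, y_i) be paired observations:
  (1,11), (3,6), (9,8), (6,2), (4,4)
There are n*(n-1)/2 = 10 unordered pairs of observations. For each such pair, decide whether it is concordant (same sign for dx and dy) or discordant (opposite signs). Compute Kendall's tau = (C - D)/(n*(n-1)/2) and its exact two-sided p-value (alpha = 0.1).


Step 1: Enumerate the 10 unordered pairs (i,j) with i<j and classify each by sign(x_j-x_i) * sign(y_j-y_i).
  (1,2):dx=+2,dy=-5->D; (1,3):dx=+8,dy=-3->D; (1,4):dx=+5,dy=-9->D; (1,5):dx=+3,dy=-7->D
  (2,3):dx=+6,dy=+2->C; (2,4):dx=+3,dy=-4->D; (2,5):dx=+1,dy=-2->D; (3,4):dx=-3,dy=-6->C
  (3,5):dx=-5,dy=-4->C; (4,5):dx=-2,dy=+2->D
Step 2: C = 3, D = 7, total pairs = 10.
Step 3: tau = (C - D)/(n(n-1)/2) = (3 - 7)/10 = -0.400000.
Step 4: Exact two-sided p-value (enumerate n! = 120 permutations of y under H0): p = 0.483333.
Step 5: alpha = 0.1. fail to reject H0.

tau_b = -0.4000 (C=3, D=7), p = 0.483333, fail to reject H0.


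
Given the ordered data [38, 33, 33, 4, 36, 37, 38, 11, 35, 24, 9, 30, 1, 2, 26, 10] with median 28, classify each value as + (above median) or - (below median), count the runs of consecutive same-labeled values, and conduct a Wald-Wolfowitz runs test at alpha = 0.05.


Step 1: Compute median = 28; label A = above, B = below.
Labels in order: AAABAAABABBABBBB  (n_A = 8, n_B = 8)
Step 2: Count runs R = 8.
Step 3: Under H0 (random ordering), E[R] = 2*n_A*n_B/(n_A+n_B) + 1 = 2*8*8/16 + 1 = 9.0000.
        Var[R] = 2*n_A*n_B*(2*n_A*n_B - n_A - n_B) / ((n_A+n_B)^2 * (n_A+n_B-1)) = 14336/3840 = 3.7333.
        SD[R] = 1.9322.
Step 4: Continuity-corrected z = (R + 0.5 - E[R]) / SD[R] = (8 + 0.5 - 9.0000) / 1.9322 = -0.2588.
Step 5: Two-sided p-value via normal approximation = 2*(1 - Phi(|z|)) = 0.795809.
Step 6: alpha = 0.05. fail to reject H0.

R = 8, z = -0.2588, p = 0.795809, fail to reject H0.


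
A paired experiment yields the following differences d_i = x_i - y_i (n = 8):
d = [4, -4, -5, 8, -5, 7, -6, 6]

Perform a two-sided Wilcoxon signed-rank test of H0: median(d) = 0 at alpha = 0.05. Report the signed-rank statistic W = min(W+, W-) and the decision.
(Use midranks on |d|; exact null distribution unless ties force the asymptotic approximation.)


Step 1: Drop any zero differences (none here) and take |d_i|.
|d| = [4, 4, 5, 8, 5, 7, 6, 6]
Step 2: Midrank |d_i| (ties get averaged ranks).
ranks: |4|->1.5, |4|->1.5, |5|->3.5, |8|->8, |5|->3.5, |7|->7, |6|->5.5, |6|->5.5
Step 3: Attach original signs; sum ranks with positive sign and with negative sign.
W+ = 1.5 + 8 + 7 + 5.5 = 22
W- = 1.5 + 3.5 + 3.5 + 5.5 = 14
(Check: W+ + W- = 36 should equal n(n+1)/2 = 36.)
Step 4: Test statistic W = min(W+, W-) = 14.
Step 5: Ties in |d|, so use the tie-corrected normal approximation.
        E[W] = n(n+1)/4 = 8*9/4 = 18.
        Tie groups: |d|=4 (t=2), |d|=5 (t=2), |d|=6 (t=2); sum(t^3 - t) = 18.
        Var[W] = n(n+1)(2n+1)/24 - sum(t^3-t)/48 = 1224/24 - 18/48 = 50.625.
        z = (W - E[W]) / sqrt(Var[W]) = (14 - 18) / 7.1151 = -0.5622.
        Two-sided p = 2*Phi(z) = 0.573992.
Step 6: alpha = 0.05. fail to reject H0.

W+ = 22, W- = 14, W = min = 14, p = 0.573992, fail to reject H0.
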